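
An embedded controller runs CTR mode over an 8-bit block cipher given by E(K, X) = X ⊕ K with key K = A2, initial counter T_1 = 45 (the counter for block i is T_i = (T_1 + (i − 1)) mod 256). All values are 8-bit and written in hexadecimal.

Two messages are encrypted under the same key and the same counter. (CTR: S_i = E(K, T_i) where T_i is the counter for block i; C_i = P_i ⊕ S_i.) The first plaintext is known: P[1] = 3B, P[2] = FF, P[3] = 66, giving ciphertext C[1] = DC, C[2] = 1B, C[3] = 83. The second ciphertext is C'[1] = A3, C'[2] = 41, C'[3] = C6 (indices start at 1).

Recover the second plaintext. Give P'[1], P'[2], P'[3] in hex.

In CTR with a reused counter, both messages share the same keystream S_i, so C_i ⊕ C'_i = P_i ⊕ P'_i and thus P'_i = P_i ⊕ C_i ⊕ C'_i.
P'[1]: 3B ⊕ DC ⊕ A3 = 44.
P'[2]: FF ⊕ 1B ⊕ 41 = A5.
P'[3]: 66 ⊕ 83 ⊕ C6 = 23.

P'[1] = 44, P'[2] = A5, P'[3] = 23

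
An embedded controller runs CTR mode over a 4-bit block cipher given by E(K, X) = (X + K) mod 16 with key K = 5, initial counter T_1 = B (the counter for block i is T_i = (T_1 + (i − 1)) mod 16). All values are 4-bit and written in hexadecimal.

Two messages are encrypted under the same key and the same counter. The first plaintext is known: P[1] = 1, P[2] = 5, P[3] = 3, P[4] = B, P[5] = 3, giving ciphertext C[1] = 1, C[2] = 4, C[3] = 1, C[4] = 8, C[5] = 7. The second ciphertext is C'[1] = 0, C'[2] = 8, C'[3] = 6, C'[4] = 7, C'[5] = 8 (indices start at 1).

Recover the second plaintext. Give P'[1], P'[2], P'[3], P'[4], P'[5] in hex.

P'[1] = 0, P'[2] = 9, P'[3] = 4, P'[4] = 4, P'[5] = C

In CTR with a reused counter, both messages share the same keystream S_i, so C_i ⊕ C'_i = P_i ⊕ P'_i and thus P'_i = P_i ⊕ C_i ⊕ C'_i.
P'[1]: 1 ⊕ 1 ⊕ 0 = 0.
P'[2]: 5 ⊕ 4 ⊕ 8 = 9.
P'[3]: 3 ⊕ 1 ⊕ 6 = 4.
P'[4]: B ⊕ 8 ⊕ 7 = 4.
P'[5]: 3 ⊕ 7 ⊕ 8 = C.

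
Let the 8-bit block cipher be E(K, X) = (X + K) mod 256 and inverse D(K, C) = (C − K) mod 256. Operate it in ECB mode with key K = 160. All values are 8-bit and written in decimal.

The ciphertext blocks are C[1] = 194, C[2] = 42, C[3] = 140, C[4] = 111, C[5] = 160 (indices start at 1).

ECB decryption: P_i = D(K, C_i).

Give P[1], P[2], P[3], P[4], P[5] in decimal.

P[1] = 34, P[2] = 138, P[3] = 236, P[4] = 207, P[5] = 0

P[1]: D(K, 194) = 34.
P[2]: D(K, 42) = 138.
P[3]: D(K, 140) = 236.
P[4]: D(K, 111) = 207.
P[5]: D(K, 160) = 0.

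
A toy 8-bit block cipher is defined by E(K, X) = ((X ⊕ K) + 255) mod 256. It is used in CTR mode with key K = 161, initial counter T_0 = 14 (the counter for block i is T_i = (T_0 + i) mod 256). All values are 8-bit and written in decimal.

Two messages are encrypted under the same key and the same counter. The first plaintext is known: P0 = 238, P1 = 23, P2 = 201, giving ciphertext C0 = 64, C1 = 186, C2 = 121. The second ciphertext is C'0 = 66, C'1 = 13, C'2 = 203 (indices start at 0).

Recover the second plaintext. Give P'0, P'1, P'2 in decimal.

P'0 = 236, P'1 = 160, P'2 = 123

In CTR with a reused counter, both messages share the same keystream S_i, so C_i ⊕ C'_i = P_i ⊕ P'_i and thus P'_i = P_i ⊕ C_i ⊕ C'_i.
P'0: 238 ⊕ 64 ⊕ 66 = 236.
P'1: 23 ⊕ 186 ⊕ 13 = 160.
P'2: 201 ⊕ 121 ⊕ 203 = 123.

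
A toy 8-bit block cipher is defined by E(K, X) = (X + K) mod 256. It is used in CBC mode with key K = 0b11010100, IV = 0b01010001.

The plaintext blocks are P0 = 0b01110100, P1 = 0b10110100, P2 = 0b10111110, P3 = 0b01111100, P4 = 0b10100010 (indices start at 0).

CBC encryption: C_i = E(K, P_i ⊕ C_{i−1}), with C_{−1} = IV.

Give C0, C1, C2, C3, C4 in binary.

C0 = 0b11111001, C1 = 0b00100001, C2 = 0b01110011, C3 = 0b11100011, C4 = 0b00010101

C0: P0 ⊕ 0b01010001 = 0b00100101; E(K, 0b00100101) = 0b11111001.
C1: P1 ⊕ 0b11111001 = 0b01001101; E(K, 0b01001101) = 0b00100001.
C2: P2 ⊕ 0b00100001 = 0b10011111; E(K, 0b10011111) = 0b01110011.
C3: P3 ⊕ 0b01110011 = 0b00001111; E(K, 0b00001111) = 0b11100011.
C4: P4 ⊕ 0b11100011 = 0b01000001; E(K, 0b01000001) = 0b00010101.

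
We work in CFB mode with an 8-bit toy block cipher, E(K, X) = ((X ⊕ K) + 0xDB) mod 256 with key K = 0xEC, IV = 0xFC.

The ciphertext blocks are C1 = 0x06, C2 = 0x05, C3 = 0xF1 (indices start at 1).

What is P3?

CFB decryption: P_i = C_i ⊕ E(K, C_{i−1}), with C_{0} = IV.
P3: E(K, 0x05) = 0xC4; 0xF1 ⊕ 0xC4 = 0x35.

P3 = 0x35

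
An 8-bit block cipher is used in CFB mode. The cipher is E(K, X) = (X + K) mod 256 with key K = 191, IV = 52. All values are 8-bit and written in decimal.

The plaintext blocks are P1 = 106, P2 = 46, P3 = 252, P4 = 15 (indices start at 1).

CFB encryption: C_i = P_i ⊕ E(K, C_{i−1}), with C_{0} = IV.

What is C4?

C1: E(K, 52) = 243; 106 ⊕ 243 = 153.
C2: E(K, 153) = 88; 46 ⊕ 88 = 118.
C3: E(K, 118) = 53; 252 ⊕ 53 = 201.
C4: E(K, 201) = 136; 15 ⊕ 136 = 135.

C4 = 135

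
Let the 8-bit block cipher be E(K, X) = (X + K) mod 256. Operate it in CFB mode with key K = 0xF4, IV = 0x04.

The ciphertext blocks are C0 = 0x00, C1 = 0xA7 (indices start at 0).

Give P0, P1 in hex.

P0 = 0xF8, P1 = 0x53

CFB decryption: P_i = C_i ⊕ E(K, C_{i−1}), with C_{−1} = IV.
P0: E(K, 0x04) = 0xF8; 0x00 ⊕ 0xF8 = 0xF8.
P1: E(K, 0x00) = 0xF4; 0xA7 ⊕ 0xF4 = 0x53.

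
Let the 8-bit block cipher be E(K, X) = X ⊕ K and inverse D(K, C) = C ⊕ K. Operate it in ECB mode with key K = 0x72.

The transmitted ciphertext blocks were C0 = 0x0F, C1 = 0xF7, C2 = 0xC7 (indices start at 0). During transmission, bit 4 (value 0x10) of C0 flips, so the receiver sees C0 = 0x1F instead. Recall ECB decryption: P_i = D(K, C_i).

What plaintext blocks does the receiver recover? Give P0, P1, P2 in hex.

P0 = 0x6D, P1 = 0x85, P2 = 0xB5

Only C0 changed, to 0x1F. In ECB, a change in C_i affects only P_i. Decrypting the received ciphertext:
P0: D(K, 0x1F) = 0x6D.
P1: D(K, 0xF7) = 0x85.
P2: D(K, 0xC7) = 0xB5.
Blocks that differ from the original plaintext: P0.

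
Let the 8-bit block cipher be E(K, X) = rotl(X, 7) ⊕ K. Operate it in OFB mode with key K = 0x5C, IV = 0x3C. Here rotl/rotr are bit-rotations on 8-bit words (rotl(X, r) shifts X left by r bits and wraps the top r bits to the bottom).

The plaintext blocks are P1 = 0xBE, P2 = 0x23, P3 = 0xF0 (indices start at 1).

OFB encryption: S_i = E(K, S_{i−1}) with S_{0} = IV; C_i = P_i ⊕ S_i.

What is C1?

C1 = 0xFC

C1: S = E(K, 0x3C) = 0x42; 0xBE ⊕ 0x42 = 0xFC.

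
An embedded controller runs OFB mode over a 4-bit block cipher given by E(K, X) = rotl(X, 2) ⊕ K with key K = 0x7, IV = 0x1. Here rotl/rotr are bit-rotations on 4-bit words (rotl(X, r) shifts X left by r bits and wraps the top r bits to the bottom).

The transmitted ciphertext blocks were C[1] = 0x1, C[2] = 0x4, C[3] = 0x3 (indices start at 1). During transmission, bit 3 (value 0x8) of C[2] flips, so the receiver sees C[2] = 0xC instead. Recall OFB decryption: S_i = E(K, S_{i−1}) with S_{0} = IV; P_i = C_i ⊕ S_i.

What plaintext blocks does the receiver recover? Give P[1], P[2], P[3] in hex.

P[1] = 0x2, P[2] = 0x7, P[3] = 0xA

Only C[2] changed, to 0xC. In OFB, a change in C_i flips the same bit in P_i only; the keystream is unaffected. Decrypting the received ciphertext:
P[1]: S = E(K, 0x1) = 0x3; 0x1 ⊕ 0x3 = 0x2.
P[2]: S = E(K, 0x3) = 0xB; 0xC ⊕ 0xB = 0x7.
P[3]: S = E(K, 0xB) = 0x9; 0x3 ⊕ 0x9 = 0xA.
Blocks that differ from the original plaintext: P[2].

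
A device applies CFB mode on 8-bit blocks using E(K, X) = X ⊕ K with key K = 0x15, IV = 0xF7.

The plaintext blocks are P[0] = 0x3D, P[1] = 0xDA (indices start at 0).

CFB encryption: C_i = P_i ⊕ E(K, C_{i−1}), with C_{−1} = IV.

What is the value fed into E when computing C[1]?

C[0]: E(K, 0xF7) = 0xE2; 0x3D ⊕ 0xE2 = 0xDF.
C[1]: E(K, 0xDF) = 0xCA; 0xDA ⊕ 0xCA = 0x10.
So the input to E for block [1] is 0xDF.

0xDF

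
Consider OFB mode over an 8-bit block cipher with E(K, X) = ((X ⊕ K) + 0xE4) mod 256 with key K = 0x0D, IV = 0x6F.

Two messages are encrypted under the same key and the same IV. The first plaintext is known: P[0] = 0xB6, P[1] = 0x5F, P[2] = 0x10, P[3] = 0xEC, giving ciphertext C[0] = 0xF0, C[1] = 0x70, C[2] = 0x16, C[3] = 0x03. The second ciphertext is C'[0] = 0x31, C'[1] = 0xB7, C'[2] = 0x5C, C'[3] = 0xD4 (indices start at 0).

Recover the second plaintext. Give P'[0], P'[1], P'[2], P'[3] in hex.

P'[0] = 0x77, P'[1] = 0x98, P'[2] = 0x5A, P'[3] = 0x3B

In OFB with a reused IV, both messages share the same keystream S_i, so C_i ⊕ C'_i = P_i ⊕ P'_i and thus P'_i = P_i ⊕ C_i ⊕ C'_i.
P'[0]: 0xB6 ⊕ 0xF0 ⊕ 0x31 = 0x77.
P'[1]: 0x5F ⊕ 0x70 ⊕ 0xB7 = 0x98.
P'[2]: 0x10 ⊕ 0x16 ⊕ 0x5C = 0x5A.
P'[3]: 0xEC ⊕ 0x03 ⊕ 0xD4 = 0x3B.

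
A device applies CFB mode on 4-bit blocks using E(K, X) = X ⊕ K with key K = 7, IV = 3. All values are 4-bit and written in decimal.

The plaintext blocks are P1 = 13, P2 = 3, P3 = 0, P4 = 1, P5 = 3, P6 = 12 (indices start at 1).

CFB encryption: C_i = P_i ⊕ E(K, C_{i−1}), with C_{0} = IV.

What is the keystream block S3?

10

C1: E(K, 3) = 4; 13 ⊕ 4 = 9.
C2: E(K, 9) = 14; 3 ⊕ 14 = 13.
C3: E(K, 13) = 10; 0 ⊕ 10 = 10.
So S3 = 10.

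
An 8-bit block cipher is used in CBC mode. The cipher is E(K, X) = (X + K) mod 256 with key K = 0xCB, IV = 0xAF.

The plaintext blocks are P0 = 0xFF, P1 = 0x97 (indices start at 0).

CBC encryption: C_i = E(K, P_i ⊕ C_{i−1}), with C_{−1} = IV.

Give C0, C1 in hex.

C0 = 0x1B, C1 = 0x57

C0: P0 ⊕ 0xAF = 0x50; E(K, 0x50) = 0x1B.
C1: P1 ⊕ 0x1B = 0x8C; E(K, 0x8C) = 0x57.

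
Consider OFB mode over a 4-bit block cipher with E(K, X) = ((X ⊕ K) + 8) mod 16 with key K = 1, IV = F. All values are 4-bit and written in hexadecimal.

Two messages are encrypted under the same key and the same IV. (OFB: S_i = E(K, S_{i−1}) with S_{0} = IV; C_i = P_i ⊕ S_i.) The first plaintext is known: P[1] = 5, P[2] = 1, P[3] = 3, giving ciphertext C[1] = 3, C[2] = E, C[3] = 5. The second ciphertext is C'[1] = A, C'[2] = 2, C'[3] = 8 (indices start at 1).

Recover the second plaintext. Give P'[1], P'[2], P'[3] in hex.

P'[1] = C, P'[2] = D, P'[3] = E

In OFB with a reused IV, both messages share the same keystream S_i, so C_i ⊕ C'_i = P_i ⊕ P'_i and thus P'_i = P_i ⊕ C_i ⊕ C'_i.
P'[1]: 5 ⊕ 3 ⊕ A = C.
P'[2]: 1 ⊕ E ⊕ 2 = D.
P'[3]: 3 ⊕ 5 ⊕ 8 = E.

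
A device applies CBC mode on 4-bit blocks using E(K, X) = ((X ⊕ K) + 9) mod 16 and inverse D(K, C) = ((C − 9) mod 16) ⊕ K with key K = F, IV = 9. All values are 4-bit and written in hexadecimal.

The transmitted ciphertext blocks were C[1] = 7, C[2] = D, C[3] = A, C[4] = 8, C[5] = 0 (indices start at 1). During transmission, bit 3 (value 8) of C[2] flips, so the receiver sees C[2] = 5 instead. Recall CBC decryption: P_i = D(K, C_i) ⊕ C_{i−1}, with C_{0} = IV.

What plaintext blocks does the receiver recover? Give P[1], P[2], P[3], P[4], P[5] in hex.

P[1] = 8, P[2] = 4, P[3] = B, P[4] = A, P[5] = 0

Only C[2] changed, to 5. In CBC, a change in C_i garbles P_i and flips the same bit in P_{i+1}. Decrypting the received ciphertext:
P[1]: D(K, 7) = 1; 1 ⊕ 9 = 8.
P[2]: D(K, 5) = 3; 3 ⊕ 7 = 4.
P[3]: D(K, A) = E; E ⊕ 5 = B.
P[4]: D(K, 8) = 0; 0 ⊕ A = A.
P[5]: D(K, 0) = 8; 8 ⊕ 8 = 0.
Blocks that differ from the original plaintext: P[2], P[3].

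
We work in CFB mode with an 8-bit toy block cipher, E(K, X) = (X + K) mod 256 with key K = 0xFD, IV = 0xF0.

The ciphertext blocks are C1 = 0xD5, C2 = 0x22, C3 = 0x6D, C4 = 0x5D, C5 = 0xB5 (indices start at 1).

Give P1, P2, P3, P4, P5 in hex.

P1 = 0x38, P2 = 0xF0, P3 = 0x72, P4 = 0x37, P5 = 0xEF

CFB decryption: P_i = C_i ⊕ E(K, C_{i−1}), with C_{0} = IV.
P1: E(K, 0xF0) = 0xED; 0xD5 ⊕ 0xED = 0x38.
P2: E(K, 0xD5) = 0xD2; 0x22 ⊕ 0xD2 = 0xF0.
P3: E(K, 0x22) = 0x1F; 0x6D ⊕ 0x1F = 0x72.
P4: E(K, 0x6D) = 0x6A; 0x5D ⊕ 0x6A = 0x37.
P5: E(K, 0x5D) = 0x5A; 0xB5 ⊕ 0x5A = 0xEF.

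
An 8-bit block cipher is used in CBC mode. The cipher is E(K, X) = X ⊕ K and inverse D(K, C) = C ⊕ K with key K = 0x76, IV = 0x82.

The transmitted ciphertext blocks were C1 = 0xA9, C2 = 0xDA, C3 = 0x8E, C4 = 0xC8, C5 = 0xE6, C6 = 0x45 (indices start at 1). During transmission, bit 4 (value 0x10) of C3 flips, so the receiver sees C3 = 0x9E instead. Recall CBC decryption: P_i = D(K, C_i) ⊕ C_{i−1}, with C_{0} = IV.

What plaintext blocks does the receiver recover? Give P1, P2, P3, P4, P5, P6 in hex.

Only C3 changed, to 0x9E. In CBC, a change in C_i garbles P_i and flips the same bit in P_{i+1}. Decrypting the received ciphertext:
P1: D(K, 0xA9) = 0xDF; 0xDF ⊕ 0x82 = 0x5D.
P2: D(K, 0xDA) = 0xAC; 0xAC ⊕ 0xA9 = 0x05.
P3: D(K, 0x9E) = 0xE8; 0xE8 ⊕ 0xDA = 0x32.
P4: D(K, 0xC8) = 0xBE; 0xBE ⊕ 0x9E = 0x20.
P5: D(K, 0xE6) = 0x90; 0x90 ⊕ 0xC8 = 0x58.
P6: D(K, 0x45) = 0x33; 0x33 ⊕ 0xE6 = 0xD5.
Blocks that differ from the original plaintext: P3, P4.

P1 = 0x5D, P2 = 0x05, P3 = 0x32, P4 = 0x20, P5 = 0x58, P6 = 0xD5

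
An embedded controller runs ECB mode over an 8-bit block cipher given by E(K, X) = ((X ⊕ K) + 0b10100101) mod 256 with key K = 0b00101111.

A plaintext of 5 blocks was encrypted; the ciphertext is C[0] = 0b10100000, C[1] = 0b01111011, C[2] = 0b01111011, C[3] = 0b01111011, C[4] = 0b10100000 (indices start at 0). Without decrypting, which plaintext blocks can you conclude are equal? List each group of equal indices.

ECB encrypts each block independently with the same key, so equal ciphertext blocks imply equal plaintext blocks.
C[0] = C[4] = 0b10100000, so P[0] = P[4].
C[1] = C[2] = C[3] = 0b01111011, so P[1] = P[2] = P[3].

P[0] = P[4]; P[1] = P[2] = P[3]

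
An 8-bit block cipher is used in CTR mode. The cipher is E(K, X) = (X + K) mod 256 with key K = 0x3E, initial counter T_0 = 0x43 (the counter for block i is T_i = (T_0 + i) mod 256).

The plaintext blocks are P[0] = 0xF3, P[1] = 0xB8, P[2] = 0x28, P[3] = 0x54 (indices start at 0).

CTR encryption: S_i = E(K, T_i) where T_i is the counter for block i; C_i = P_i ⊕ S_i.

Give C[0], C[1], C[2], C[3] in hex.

C[0] = 0x72, C[1] = 0x3A, C[2] = 0xAB, C[3] = 0xD0

C[0]: T = 0x43, S = E(K, T) = 0x81; 0xF3 ⊕ 0x81 = 0x72.
C[1]: T = 0x44, S = E(K, T) = 0x82; 0xB8 ⊕ 0x82 = 0x3A.
C[2]: T = 0x45, S = E(K, T) = 0x83; 0x28 ⊕ 0x83 = 0xAB.
C[3]: T = 0x46, S = E(K, T) = 0x84; 0x54 ⊕ 0x84 = 0xD0.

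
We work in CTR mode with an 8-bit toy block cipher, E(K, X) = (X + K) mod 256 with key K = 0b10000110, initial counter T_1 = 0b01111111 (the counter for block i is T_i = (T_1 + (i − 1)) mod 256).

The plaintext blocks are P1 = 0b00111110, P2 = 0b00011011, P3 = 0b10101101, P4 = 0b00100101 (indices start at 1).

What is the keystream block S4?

CTR encryption: S_i = E(K, T_i) where T_i is the counter for block i; C_i = P_i ⊕ S_i.
C1: T = 0b01111111, S = E(K, T) = 0b00000101; 0b00111110 ⊕ 0b00000101 = 0b00111011.
C2: T = 0b10000000, S = E(K, T) = 0b00000110; 0b00011011 ⊕ 0b00000110 = 0b00011101.
C3: T = 0b10000001, S = E(K, T) = 0b00000111; 0b10101101 ⊕ 0b00000111 = 0b10101010.
C4: T = 0b10000010, S = E(K, T) = 0b00001000; 0b00100101 ⊕ 0b00001000 = 0b00101101.
So S4 = 0b00001000.

0b00001000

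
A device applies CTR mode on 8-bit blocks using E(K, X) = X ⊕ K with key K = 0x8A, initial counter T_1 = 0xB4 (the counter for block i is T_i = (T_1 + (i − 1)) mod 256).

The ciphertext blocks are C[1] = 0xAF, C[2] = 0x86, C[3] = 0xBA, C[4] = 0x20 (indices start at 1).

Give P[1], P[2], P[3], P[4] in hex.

CTR decryption: S_i = E(K, T_i) where T_i is the counter for block i; P_i = C_i ⊕ S_i.
P[1]: T = 0xB4, S = E(K, T) = 0x3E; 0xAF ⊕ 0x3E = 0x91.
P[2]: T = 0xB5, S = E(K, T) = 0x3F; 0x86 ⊕ 0x3F = 0xB9.
P[3]: T = 0xB6, S = E(K, T) = 0x3C; 0xBA ⊕ 0x3C = 0x86.
P[4]: T = 0xB7, S = E(K, T) = 0x3D; 0x20 ⊕ 0x3D = 0x1D.

P[1] = 0x91, P[2] = 0xB9, P[3] = 0x86, P[4] = 0x1D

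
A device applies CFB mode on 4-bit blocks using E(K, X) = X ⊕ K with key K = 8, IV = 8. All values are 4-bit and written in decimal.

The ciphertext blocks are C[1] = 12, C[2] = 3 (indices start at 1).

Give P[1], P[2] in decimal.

P[1] = 12, P[2] = 7

CFB decryption: P_i = C_i ⊕ E(K, C_{i−1}), with C_{0} = IV.
P[1]: E(K, 8) = 0; 12 ⊕ 0 = 12.
P[2]: E(K, 12) = 4; 3 ⊕ 4 = 7.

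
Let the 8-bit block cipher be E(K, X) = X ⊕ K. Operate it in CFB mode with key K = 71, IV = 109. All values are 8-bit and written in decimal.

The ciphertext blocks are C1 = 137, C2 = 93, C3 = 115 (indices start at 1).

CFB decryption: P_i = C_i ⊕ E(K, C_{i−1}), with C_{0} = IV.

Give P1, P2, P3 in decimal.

P1 = 163, P2 = 147, P3 = 105

P1: E(K, 109) = 42; 137 ⊕ 42 = 163.
P2: E(K, 137) = 206; 93 ⊕ 206 = 147.
P3: E(K, 93) = 26; 115 ⊕ 26 = 105.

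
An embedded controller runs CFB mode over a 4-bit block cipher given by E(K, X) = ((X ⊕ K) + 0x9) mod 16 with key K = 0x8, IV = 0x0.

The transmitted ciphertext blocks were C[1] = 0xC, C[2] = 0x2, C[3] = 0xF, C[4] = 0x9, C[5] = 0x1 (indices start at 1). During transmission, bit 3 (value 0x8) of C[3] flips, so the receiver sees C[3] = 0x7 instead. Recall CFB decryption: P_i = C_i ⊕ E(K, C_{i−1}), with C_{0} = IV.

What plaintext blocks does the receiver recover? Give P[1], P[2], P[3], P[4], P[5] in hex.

P[1] = 0xD, P[2] = 0xF, P[3] = 0x4, P[4] = 0x1, P[5] = 0xB

Only C[3] changed, to 0x7. In CFB, a change in C_i flips the same bit in P_i and garbles P_{i+1}. Decrypting the received ciphertext:
P[1]: E(K, 0x0) = 0x1; 0xC ⊕ 0x1 = 0xD.
P[2]: E(K, 0xC) = 0xD; 0x2 ⊕ 0xD = 0xF.
P[3]: E(K, 0x2) = 0x3; 0x7 ⊕ 0x3 = 0x4.
P[4]: E(K, 0x7) = 0x8; 0x9 ⊕ 0x8 = 0x1.
P[5]: E(K, 0x9) = 0xA; 0x1 ⊕ 0xA = 0xB.
Blocks that differ from the original plaintext: P[3], P[4].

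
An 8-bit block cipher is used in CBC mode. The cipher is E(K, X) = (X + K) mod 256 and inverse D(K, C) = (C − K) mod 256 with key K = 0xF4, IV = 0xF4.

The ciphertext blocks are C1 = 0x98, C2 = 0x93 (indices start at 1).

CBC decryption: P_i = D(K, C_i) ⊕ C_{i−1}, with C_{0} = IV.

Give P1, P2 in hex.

P1 = 0x50, P2 = 0x07

P1: D(K, 0x98) = 0xA4; 0xA4 ⊕ 0xF4 = 0x50.
P2: D(K, 0x93) = 0x9F; 0x9F ⊕ 0x98 = 0x07.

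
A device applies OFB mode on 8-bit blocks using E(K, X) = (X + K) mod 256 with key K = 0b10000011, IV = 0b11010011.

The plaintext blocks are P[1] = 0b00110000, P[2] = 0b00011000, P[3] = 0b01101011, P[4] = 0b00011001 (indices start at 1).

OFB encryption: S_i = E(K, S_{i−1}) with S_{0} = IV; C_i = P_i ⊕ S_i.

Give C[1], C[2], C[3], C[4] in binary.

C[1]: S = E(K, 0b11010011) = 0b01010110; 0b00110000 ⊕ 0b01010110 = 0b01100110.
C[2]: S = E(K, 0b01010110) = 0b11011001; 0b00011000 ⊕ 0b11011001 = 0b11000001.
C[3]: S = E(K, 0b11011001) = 0b01011100; 0b01101011 ⊕ 0b01011100 = 0b00110111.
C[4]: S = E(K, 0b01011100) = 0b11011111; 0b00011001 ⊕ 0b11011111 = 0b11000110.

C[1] = 0b01100110, C[2] = 0b11000001, C[3] = 0b00110111, C[4] = 0b11000110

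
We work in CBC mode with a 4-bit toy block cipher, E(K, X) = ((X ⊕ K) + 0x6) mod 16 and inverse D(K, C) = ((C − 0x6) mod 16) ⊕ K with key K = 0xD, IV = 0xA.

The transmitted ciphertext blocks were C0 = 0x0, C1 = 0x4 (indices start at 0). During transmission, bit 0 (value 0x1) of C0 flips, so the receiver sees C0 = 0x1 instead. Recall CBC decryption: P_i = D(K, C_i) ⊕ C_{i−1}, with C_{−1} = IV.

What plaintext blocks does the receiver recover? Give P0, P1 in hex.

Only C0 changed, to 0x1. In CBC, a change in C_i garbles P_i and flips the same bit in P_{i+1}. Decrypting the received ciphertext:
P0: D(K, 0x1) = 0x6; 0x6 ⊕ 0xA = 0xC.
P1: D(K, 0x4) = 0x3; 0x3 ⊕ 0x1 = 0x2.
Blocks that differ from the original plaintext: P0, P1.

P0 = 0xC, P1 = 0x2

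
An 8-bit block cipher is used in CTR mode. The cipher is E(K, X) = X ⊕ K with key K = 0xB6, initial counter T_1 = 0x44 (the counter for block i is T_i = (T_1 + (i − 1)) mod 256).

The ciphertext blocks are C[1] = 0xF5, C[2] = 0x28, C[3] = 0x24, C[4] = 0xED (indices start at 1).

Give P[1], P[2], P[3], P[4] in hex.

CTR decryption: S_i = E(K, T_i) where T_i is the counter for block i; P_i = C_i ⊕ S_i.
P[1]: T = 0x44, S = E(K, T) = 0xF2; 0xF5 ⊕ 0xF2 = 0x07.
P[2]: T = 0x45, S = E(K, T) = 0xF3; 0x28 ⊕ 0xF3 = 0xDB.
P[3]: T = 0x46, S = E(K, T) = 0xF0; 0x24 ⊕ 0xF0 = 0xD4.
P[4]: T = 0x47, S = E(K, T) = 0xF1; 0xED ⊕ 0xF1 = 0x1C.

P[1] = 0x07, P[2] = 0xDB, P[3] = 0xD4, P[4] = 0x1C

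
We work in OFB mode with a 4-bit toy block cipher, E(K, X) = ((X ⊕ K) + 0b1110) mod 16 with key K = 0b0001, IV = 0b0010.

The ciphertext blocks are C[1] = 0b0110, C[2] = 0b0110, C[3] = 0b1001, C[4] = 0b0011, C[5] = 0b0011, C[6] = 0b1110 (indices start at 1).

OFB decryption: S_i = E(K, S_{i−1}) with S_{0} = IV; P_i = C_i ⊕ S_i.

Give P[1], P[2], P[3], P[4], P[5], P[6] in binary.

P[1]: S = E(K, 0b0010) = 0b0001; 0b0110 ⊕ 0b0001 = 0b0111.
P[2]: S = E(K, 0b0001) = 0b1110; 0b0110 ⊕ 0b1110 = 0b1000.
P[3]: S = E(K, 0b1110) = 0b1101; 0b1001 ⊕ 0b1101 = 0b0100.
P[4]: S = E(K, 0b1101) = 0b1010; 0b0011 ⊕ 0b1010 = 0b1001.
P[5]: S = E(K, 0b1010) = 0b1001; 0b0011 ⊕ 0b1001 = 0b1010.
P[6]: S = E(K, 0b1001) = 0b0110; 0b1110 ⊕ 0b0110 = 0b1000.

P[1] = 0b0111, P[2] = 0b1000, P[3] = 0b0100, P[4] = 0b1001, P[5] = 0b1010, P[6] = 0b1000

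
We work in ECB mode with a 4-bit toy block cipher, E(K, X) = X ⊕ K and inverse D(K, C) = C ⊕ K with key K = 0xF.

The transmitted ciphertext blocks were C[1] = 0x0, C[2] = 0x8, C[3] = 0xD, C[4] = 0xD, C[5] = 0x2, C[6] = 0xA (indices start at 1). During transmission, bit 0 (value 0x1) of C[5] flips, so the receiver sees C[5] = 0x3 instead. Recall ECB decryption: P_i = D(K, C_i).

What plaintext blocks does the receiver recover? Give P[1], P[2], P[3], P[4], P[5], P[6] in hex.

Only C[5] changed, to 0x3. In ECB, a change in C_i affects only P_i. Decrypting the received ciphertext:
P[1]: D(K, 0x0) = 0xF.
P[2]: D(K, 0x8) = 0x7.
P[3]: D(K, 0xD) = 0x2.
P[4]: D(K, 0xD) = 0x2.
P[5]: D(K, 0x3) = 0xC.
P[6]: D(K, 0xA) = 0x5.
Blocks that differ from the original plaintext: P[5].

P[1] = 0xF, P[2] = 0x7, P[3] = 0x2, P[4] = 0x2, P[5] = 0xC, P[6] = 0x5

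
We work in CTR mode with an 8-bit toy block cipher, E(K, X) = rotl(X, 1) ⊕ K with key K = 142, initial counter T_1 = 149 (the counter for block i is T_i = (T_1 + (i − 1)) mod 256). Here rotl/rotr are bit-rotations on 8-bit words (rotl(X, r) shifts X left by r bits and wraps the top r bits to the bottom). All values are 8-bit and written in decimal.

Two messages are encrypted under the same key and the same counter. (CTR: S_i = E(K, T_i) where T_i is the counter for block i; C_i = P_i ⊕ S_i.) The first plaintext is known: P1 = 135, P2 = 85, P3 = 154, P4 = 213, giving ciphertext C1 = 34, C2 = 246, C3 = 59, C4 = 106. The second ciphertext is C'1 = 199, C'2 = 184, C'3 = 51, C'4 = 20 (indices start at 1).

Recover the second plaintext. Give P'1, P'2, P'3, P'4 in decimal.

In CTR with a reused counter, both messages share the same keystream S_i, so C_i ⊕ C'_i = P_i ⊕ P'_i and thus P'_i = P_i ⊕ C_i ⊕ C'_i.
P'1: 135 ⊕ 34 ⊕ 199 = 98.
P'2: 85 ⊕ 246 ⊕ 184 = 27.
P'3: 154 ⊕ 59 ⊕ 51 = 146.
P'4: 213 ⊕ 106 ⊕ 20 = 171.

P'1 = 98, P'2 = 27, P'3 = 146, P'4 = 171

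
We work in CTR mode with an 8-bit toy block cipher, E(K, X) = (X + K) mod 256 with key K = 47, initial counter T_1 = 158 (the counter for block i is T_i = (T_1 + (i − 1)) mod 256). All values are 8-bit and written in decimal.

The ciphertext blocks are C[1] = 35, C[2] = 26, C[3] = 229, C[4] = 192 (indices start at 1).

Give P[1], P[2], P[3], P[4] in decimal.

CTR decryption: S_i = E(K, T_i) where T_i is the counter for block i; P_i = C_i ⊕ S_i.
P[1]: T = 158, S = E(K, T) = 205; 35 ⊕ 205 = 238.
P[2]: T = 159, S = E(K, T) = 206; 26 ⊕ 206 = 212.
P[3]: T = 160, S = E(K, T) = 207; 229 ⊕ 207 = 42.
P[4]: T = 161, S = E(K, T) = 208; 192 ⊕ 208 = 16.

P[1] = 238, P[2] = 212, P[3] = 42, P[4] = 16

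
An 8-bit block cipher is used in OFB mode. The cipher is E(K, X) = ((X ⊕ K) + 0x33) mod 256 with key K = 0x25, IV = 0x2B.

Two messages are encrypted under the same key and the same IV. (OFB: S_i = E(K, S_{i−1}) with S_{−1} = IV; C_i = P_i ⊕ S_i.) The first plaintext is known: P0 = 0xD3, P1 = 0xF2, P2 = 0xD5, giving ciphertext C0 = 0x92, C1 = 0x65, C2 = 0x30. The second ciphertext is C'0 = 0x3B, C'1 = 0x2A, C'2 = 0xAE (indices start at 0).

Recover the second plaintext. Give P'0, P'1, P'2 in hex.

In OFB with a reused IV, both messages share the same keystream S_i, so C_i ⊕ C'_i = P_i ⊕ P'_i and thus P'_i = P_i ⊕ C_i ⊕ C'_i.
P'0: 0xD3 ⊕ 0x92 ⊕ 0x3B = 0x7A.
P'1: 0xF2 ⊕ 0x65 ⊕ 0x2A = 0xBD.
P'2: 0xD5 ⊕ 0x30 ⊕ 0xAE = 0x4B.

P'0 = 0x7A, P'1 = 0xBD, P'2 = 0x4B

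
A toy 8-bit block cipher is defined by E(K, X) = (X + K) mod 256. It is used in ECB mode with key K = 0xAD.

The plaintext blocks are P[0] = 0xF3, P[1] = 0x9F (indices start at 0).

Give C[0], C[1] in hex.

ECB encryption: C_i = E(K, P_i).
C[0]: E(K, 0xF3) = 0xA0.
C[1]: E(K, 0x9F) = 0x4C.

C[0] = 0xA0, C[1] = 0x4C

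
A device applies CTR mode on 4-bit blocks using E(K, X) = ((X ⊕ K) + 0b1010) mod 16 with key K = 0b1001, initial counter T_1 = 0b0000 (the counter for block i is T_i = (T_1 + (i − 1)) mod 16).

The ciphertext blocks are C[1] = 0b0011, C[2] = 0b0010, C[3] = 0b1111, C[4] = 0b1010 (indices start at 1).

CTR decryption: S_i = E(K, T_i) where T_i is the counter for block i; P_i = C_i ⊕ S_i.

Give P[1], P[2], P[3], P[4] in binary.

P[1]: T = 0b0000, S = E(K, T) = 0b0011; 0b0011 ⊕ 0b0011 = 0b0000.
P[2]: T = 0b0001, S = E(K, T) = 0b0010; 0b0010 ⊕ 0b0010 = 0b0000.
P[3]: T = 0b0010, S = E(K, T) = 0b0101; 0b1111 ⊕ 0b0101 = 0b1010.
P[4]: T = 0b0011, S = E(K, T) = 0b0100; 0b1010 ⊕ 0b0100 = 0b1110.

P[1] = 0b0000, P[2] = 0b0000, P[3] = 0b1010, P[4] = 0b1110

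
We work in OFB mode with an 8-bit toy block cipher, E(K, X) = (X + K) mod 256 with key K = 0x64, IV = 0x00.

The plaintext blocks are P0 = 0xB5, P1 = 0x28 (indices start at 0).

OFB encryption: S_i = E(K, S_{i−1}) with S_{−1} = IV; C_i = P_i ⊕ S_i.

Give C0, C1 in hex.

C0 = 0xD1, C1 = 0xE0

C0: S = E(K, 0x00) = 0x64; 0xB5 ⊕ 0x64 = 0xD1.
C1: S = E(K, 0x64) = 0xC8; 0x28 ⊕ 0xC8 = 0xE0.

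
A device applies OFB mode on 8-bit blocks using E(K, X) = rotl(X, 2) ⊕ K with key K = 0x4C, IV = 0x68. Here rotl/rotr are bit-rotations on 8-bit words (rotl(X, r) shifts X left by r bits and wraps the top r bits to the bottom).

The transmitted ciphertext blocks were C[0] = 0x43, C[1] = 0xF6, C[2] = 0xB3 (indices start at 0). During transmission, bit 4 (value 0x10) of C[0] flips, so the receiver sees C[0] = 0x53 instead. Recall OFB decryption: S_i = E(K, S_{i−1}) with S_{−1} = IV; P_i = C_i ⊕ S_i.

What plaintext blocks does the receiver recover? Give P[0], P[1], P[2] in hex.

P[0] = 0xBE, P[1] = 0x0D, P[2] = 0x10

Only C[0] changed, to 0x53. In OFB, a change in C_i flips the same bit in P_i only; the keystream is unaffected. Decrypting the received ciphertext:
P[0]: S = E(K, 0x68) = 0xED; 0x53 ⊕ 0xED = 0xBE.
P[1]: S = E(K, 0xED) = 0xFB; 0xF6 ⊕ 0xFB = 0x0D.
P[2]: S = E(K, 0xFB) = 0xA3; 0xB3 ⊕ 0xA3 = 0x10.
Blocks that differ from the original plaintext: P[0].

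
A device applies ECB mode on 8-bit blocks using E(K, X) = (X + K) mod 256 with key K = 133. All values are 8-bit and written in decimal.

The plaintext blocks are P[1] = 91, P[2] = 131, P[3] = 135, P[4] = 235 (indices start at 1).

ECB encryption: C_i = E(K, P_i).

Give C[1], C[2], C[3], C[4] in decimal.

C[1] = 224, C[2] = 8, C[3] = 12, C[4] = 112

C[1]: E(K, 91) = 224.
C[2]: E(K, 131) = 8.
C[3]: E(K, 135) = 12.
C[4]: E(K, 235) = 112.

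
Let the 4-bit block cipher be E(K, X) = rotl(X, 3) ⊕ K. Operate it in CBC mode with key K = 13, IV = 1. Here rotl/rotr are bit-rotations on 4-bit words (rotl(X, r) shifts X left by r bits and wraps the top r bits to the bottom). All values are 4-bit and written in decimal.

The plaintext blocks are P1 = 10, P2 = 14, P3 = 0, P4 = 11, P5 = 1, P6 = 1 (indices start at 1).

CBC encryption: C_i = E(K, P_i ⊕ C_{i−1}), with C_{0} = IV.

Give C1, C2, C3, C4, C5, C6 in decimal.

C1: P1 ⊕ 1 = 11; E(K, 11) = 0.
C2: P2 ⊕ 0 = 14; E(K, 14) = 10.
C3: P3 ⊕ 10 = 10; E(K, 10) = 8.
C4: P4 ⊕ 8 = 3; E(K, 3) = 4.
C5: P5 ⊕ 4 = 5; E(K, 5) = 7.
C6: P6 ⊕ 7 = 6; E(K, 6) = 14.

C1 = 0, C2 = 10, C3 = 8, C4 = 4, C5 = 7, C6 = 14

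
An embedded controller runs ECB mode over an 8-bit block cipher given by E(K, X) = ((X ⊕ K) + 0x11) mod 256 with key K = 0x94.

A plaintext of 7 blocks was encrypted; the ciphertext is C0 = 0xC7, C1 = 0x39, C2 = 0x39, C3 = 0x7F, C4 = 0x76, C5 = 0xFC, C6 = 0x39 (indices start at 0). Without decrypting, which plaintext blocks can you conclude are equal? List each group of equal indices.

P1 = P2 = P6

ECB encrypts each block independently with the same key, so equal ciphertext blocks imply equal plaintext blocks.
C1 = C2 = C6 = 0x39, so P1 = P2 = P6.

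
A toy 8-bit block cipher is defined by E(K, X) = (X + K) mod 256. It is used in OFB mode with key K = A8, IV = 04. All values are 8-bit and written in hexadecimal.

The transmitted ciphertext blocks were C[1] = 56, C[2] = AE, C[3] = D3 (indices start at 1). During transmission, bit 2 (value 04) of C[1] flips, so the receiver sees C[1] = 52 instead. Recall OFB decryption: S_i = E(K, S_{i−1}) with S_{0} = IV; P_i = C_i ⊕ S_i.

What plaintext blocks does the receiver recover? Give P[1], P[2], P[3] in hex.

P[1] = FE, P[2] = FA, P[3] = 2F

Only C[1] changed, to 52. In OFB, a change in C_i flips the same bit in P_i only; the keystream is unaffected. Decrypting the received ciphertext:
P[1]: S = E(K, 04) = AC; 52 ⊕ AC = FE.
P[2]: S = E(K, AC) = 54; AE ⊕ 54 = FA.
P[3]: S = E(K, 54) = FC; D3 ⊕ FC = 2F.
Blocks that differ from the original plaintext: P[1].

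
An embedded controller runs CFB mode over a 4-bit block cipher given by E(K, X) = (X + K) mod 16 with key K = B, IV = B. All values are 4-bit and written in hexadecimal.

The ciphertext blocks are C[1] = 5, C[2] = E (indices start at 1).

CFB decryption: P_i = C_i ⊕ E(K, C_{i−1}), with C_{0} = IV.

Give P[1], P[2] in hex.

P[1]: E(K, B) = 6; 5 ⊕ 6 = 3.
P[2]: E(K, 5) = 0; E ⊕ 0 = E.

P[1] = 3, P[2] = E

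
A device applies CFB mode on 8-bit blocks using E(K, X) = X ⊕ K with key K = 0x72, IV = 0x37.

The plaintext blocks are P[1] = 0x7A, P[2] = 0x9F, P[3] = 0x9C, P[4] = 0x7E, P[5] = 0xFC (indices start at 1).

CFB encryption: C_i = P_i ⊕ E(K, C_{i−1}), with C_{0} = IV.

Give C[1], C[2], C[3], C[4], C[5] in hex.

C[1]: E(K, 0x37) = 0x45; 0x7A ⊕ 0x45 = 0x3F.
C[2]: E(K, 0x3F) = 0x4D; 0x9F ⊕ 0x4D = 0xD2.
C[3]: E(K, 0xD2) = 0xA0; 0x9C ⊕ 0xA0 = 0x3C.
C[4]: E(K, 0x3C) = 0x4E; 0x7E ⊕ 0x4E = 0x30.
C[5]: E(K, 0x30) = 0x42; 0xFC ⊕ 0x42 = 0xBE.

C[1] = 0x3F, C[2] = 0xD2, C[3] = 0x3C, C[4] = 0x30, C[5] = 0xBE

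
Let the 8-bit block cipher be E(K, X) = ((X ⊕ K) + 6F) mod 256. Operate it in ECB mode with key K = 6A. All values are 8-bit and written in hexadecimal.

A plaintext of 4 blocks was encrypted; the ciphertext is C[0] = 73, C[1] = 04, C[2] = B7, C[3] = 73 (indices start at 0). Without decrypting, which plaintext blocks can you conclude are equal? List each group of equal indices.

ECB encrypts each block independently with the same key, so equal ciphertext blocks imply equal plaintext blocks.
C[0] = C[3] = 73, so P[0] = P[3].

P[0] = P[3]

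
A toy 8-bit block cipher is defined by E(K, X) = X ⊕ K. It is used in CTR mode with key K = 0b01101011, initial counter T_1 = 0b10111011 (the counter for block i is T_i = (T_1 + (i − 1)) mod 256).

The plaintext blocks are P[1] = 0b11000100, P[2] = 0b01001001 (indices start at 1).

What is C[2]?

CTR encryption: S_i = E(K, T_i) where T_i is the counter for block i; C_i = P_i ⊕ S_i.
C[1]: T = 0b10111011, S = E(K, T) = 0b11010000; 0b11000100 ⊕ 0b11010000 = 0b00010100.
C[2]: T = 0b10111100, S = E(K, T) = 0b11010111; 0b01001001 ⊕ 0b11010111 = 0b10011110.

C[2] = 0b10011110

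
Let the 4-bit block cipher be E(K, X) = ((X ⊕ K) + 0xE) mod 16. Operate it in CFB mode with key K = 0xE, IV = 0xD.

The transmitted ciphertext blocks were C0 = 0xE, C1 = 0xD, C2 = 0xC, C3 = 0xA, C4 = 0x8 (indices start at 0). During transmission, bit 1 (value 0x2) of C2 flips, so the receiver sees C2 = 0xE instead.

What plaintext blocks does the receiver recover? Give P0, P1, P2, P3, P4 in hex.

P0 = 0xF, P1 = 0x3, P2 = 0xF, P3 = 0x4, P4 = 0xA

CFB decryption: P_i = C_i ⊕ E(K, C_{i−1}), with C_{−1} = IV.
Only C2 changed, to 0xE. In CFB, a change in C_i flips the same bit in P_i and garbles P_{i+1}. Decrypting the received ciphertext:
P0: E(K, 0xD) = 0x1; 0xE ⊕ 0x1 = 0xF.
P1: E(K, 0xE) = 0xE; 0xD ⊕ 0xE = 0x3.
P2: E(K, 0xD) = 0x1; 0xE ⊕ 0x1 = 0xF.
P3: E(K, 0xE) = 0xE; 0xA ⊕ 0xE = 0x4.
P4: E(K, 0xA) = 0x2; 0x8 ⊕ 0x2 = 0xA.
Blocks that differ from the original plaintext: P2, P3.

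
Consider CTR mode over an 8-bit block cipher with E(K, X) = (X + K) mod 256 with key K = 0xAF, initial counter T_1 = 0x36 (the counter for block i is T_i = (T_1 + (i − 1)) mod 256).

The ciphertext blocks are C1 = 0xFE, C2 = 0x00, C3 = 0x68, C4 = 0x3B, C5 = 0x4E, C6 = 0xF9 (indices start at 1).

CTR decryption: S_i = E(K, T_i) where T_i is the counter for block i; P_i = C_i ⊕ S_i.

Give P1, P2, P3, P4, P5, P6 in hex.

P1: T = 0x36, S = E(K, T) = 0xE5; 0xFE ⊕ 0xE5 = 0x1B.
P2: T = 0x37, S = E(K, T) = 0xE6; 0x00 ⊕ 0xE6 = 0xE6.
P3: T = 0x38, S = E(K, T) = 0xE7; 0x68 ⊕ 0xE7 = 0x8F.
P4: T = 0x39, S = E(K, T) = 0xE8; 0x3B ⊕ 0xE8 = 0xD3.
P5: T = 0x3A, S = E(K, T) = 0xE9; 0x4E ⊕ 0xE9 = 0xA7.
P6: T = 0x3B, S = E(K, T) = 0xEA; 0xF9 ⊕ 0xEA = 0x13.

P1 = 0x1B, P2 = 0xE6, P3 = 0x8F, P4 = 0xD3, P5 = 0xA7, P6 = 0x13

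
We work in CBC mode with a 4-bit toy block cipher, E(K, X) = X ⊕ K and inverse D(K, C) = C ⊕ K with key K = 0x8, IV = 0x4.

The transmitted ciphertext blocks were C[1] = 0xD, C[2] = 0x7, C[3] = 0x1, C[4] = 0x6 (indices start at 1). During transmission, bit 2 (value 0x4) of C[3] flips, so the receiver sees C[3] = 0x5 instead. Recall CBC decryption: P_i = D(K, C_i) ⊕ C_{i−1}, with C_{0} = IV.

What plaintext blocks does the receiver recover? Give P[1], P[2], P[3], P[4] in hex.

Only C[3] changed, to 0x5. In CBC, a change in C_i garbles P_i and flips the same bit in P_{i+1}. Decrypting the received ciphertext:
P[1]: D(K, 0xD) = 0x5; 0x5 ⊕ 0x4 = 0x1.
P[2]: D(K, 0x7) = 0xF; 0xF ⊕ 0xD = 0x2.
P[3]: D(K, 0x5) = 0xD; 0xD ⊕ 0x7 = 0xA.
P[4]: D(K, 0x6) = 0xE; 0xE ⊕ 0x5 = 0xB.
Blocks that differ from the original plaintext: P[3], P[4].

P[1] = 0x1, P[2] = 0x2, P[3] = 0xA, P[4] = 0xB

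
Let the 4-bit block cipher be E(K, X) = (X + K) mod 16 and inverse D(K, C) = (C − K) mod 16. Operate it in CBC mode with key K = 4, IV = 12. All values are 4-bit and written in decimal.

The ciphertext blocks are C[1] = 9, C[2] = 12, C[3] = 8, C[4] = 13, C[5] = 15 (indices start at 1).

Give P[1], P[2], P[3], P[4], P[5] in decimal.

P[1] = 9, P[2] = 1, P[3] = 8, P[4] = 1, P[5] = 6

CBC decryption: P_i = D(K, C_i) ⊕ C_{i−1}, with C_{0} = IV.
P[1]: D(K, 9) = 5; 5 ⊕ 12 = 9.
P[2]: D(K, 12) = 8; 8 ⊕ 9 = 1.
P[3]: D(K, 8) = 4; 4 ⊕ 12 = 8.
P[4]: D(K, 13) = 9; 9 ⊕ 8 = 1.
P[5]: D(K, 15) = 11; 11 ⊕ 13 = 6.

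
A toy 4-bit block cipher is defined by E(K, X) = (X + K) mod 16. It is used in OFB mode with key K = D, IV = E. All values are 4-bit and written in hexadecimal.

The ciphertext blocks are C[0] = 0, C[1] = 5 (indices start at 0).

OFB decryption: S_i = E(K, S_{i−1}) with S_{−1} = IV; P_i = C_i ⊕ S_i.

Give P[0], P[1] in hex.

P[0] = B, P[1] = D

P[0]: S = E(K, E) = B; 0 ⊕ B = B.
P[1]: S = E(K, B) = 8; 5 ⊕ 8 = D.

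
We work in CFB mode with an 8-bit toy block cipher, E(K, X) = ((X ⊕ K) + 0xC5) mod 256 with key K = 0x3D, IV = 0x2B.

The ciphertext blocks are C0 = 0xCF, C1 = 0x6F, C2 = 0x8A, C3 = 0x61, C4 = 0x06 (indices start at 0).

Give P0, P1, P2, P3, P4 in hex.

P0 = 0x14, P1 = 0xD8, P2 = 0x9D, P3 = 0x1D, P4 = 0x27

CFB decryption: P_i = C_i ⊕ E(K, C_{i−1}), with C_{−1} = IV.
P0: E(K, 0x2B) = 0xDB; 0xCF ⊕ 0xDB = 0x14.
P1: E(K, 0xCF) = 0xB7; 0x6F ⊕ 0xB7 = 0xD8.
P2: E(K, 0x6F) = 0x17; 0x8A ⊕ 0x17 = 0x9D.
P3: E(K, 0x8A) = 0x7C; 0x61 ⊕ 0x7C = 0x1D.
P4: E(K, 0x61) = 0x21; 0x06 ⊕ 0x21 = 0x27.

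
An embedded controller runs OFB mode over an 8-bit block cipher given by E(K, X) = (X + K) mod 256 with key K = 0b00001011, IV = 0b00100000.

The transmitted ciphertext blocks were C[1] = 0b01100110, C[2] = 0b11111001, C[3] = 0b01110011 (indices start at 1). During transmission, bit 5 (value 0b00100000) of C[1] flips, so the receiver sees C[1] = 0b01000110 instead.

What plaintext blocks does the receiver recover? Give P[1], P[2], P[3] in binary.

OFB decryption: S_i = E(K, S_{i−1}) with S_{0} = IV; P_i = C_i ⊕ S_i.
Only C[1] changed, to 0b01000110. In OFB, a change in C_i flips the same bit in P_i only; the keystream is unaffected. Decrypting the received ciphertext:
P[1]: S = E(K, 0b00100000) = 0b00101011; 0b01000110 ⊕ 0b00101011 = 0b01101101.
P[2]: S = E(K, 0b00101011) = 0b00110110; 0b11111001 ⊕ 0b00110110 = 0b11001111.
P[3]: S = E(K, 0b00110110) = 0b01000001; 0b01110011 ⊕ 0b01000001 = 0b00110010.
Blocks that differ from the original plaintext: P[1].

P[1] = 0b01101101, P[2] = 0b11001111, P[3] = 0b00110010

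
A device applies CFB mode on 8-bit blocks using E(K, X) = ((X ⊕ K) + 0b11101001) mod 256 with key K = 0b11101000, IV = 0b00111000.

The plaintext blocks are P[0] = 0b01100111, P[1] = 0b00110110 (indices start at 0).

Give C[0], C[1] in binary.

CFB encryption: C_i = P_i ⊕ E(K, C_{i−1}), with C_{−1} = IV.
C[0]: E(K, 0b00111000) = 0b10111001; 0b01100111 ⊕ 0b10111001 = 0b11011110.
C[1]: E(K, 0b11011110) = 0b00011111; 0b00110110 ⊕ 0b00011111 = 0b00101001.

C[0] = 0b11011110, C[1] = 0b00101001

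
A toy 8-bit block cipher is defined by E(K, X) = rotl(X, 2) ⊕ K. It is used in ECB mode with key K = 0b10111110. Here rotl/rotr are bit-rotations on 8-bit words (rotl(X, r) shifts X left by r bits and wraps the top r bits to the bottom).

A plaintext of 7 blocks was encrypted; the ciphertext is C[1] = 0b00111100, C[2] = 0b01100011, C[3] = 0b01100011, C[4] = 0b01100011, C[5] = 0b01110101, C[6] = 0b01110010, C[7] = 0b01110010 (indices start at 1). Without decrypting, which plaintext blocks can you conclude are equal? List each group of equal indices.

ECB encrypts each block independently with the same key, so equal ciphertext blocks imply equal plaintext blocks.
C[2] = C[3] = C[4] = 0b01100011, so P[2] = P[3] = P[4].
C[6] = C[7] = 0b01110010, so P[6] = P[7].

P[2] = P[3] = P[4]; P[6] = P[7]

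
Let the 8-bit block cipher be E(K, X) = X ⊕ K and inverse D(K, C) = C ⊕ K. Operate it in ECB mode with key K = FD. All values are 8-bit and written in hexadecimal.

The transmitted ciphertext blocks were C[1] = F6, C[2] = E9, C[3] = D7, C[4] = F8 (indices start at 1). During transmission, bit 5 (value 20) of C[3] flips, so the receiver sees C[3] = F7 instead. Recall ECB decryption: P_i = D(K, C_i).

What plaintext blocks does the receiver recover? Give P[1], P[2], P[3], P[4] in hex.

Only C[3] changed, to F7. In ECB, a change in C_i affects only P_i. Decrypting the received ciphertext:
P[1]: D(K, F6) = 0B.
P[2]: D(K, E9) = 14.
P[3]: D(K, F7) = 0A.
P[4]: D(K, F8) = 05.
Blocks that differ from the original plaintext: P[3].

P[1] = 0B, P[2] = 14, P[3] = 0A, P[4] = 05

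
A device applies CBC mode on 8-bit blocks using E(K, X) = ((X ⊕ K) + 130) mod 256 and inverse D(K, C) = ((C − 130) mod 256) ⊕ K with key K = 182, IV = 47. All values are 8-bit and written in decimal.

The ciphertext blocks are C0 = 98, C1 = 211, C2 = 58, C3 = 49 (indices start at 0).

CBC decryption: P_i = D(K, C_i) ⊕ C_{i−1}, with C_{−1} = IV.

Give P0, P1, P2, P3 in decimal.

P0: D(K, 98) = 86; 86 ⊕ 47 = 121.
P1: D(K, 211) = 231; 231 ⊕ 98 = 133.
P2: D(K, 58) = 14; 14 ⊕ 211 = 221.
P3: D(K, 49) = 25; 25 ⊕ 58 = 35.

P0 = 121, P1 = 133, P2 = 221, P3 = 35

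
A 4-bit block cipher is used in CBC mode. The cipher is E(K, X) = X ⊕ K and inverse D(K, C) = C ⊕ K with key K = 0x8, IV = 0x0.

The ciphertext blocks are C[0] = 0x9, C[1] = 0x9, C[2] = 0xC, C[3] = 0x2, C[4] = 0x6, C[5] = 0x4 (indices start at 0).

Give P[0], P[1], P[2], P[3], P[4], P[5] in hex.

P[0] = 0x1, P[1] = 0x8, P[2] = 0xD, P[3] = 0x6, P[4] = 0xC, P[5] = 0xA

CBC decryption: P_i = D(K, C_i) ⊕ C_{i−1}, with C_{−1} = IV.
P[0]: D(K, 0x9) = 0x1; 0x1 ⊕ 0x0 = 0x1.
P[1]: D(K, 0x9) = 0x1; 0x1 ⊕ 0x9 = 0x8.
P[2]: D(K, 0xC) = 0x4; 0x4 ⊕ 0x9 = 0xD.
P[3]: D(K, 0x2) = 0xA; 0xA ⊕ 0xC = 0x6.
P[4]: D(K, 0x6) = 0xE; 0xE ⊕ 0x2 = 0xC.
P[5]: D(K, 0x4) = 0xC; 0xC ⊕ 0x6 = 0xA.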